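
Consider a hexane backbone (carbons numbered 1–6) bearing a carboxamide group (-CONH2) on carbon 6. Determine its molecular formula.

C7H15NO

Atom tally by fragment:
  CH3 → C:1 H:3
  CH2 → C:1 H:2
  CH2 → C:1 H:2
  CH2 → C:1 H:2
  CH2 → C:1 H:2
  CH2CONH2 → C:2 H:4 O:1 N:1
Element totals:
  C: 7
  H: 15
  N: 1
  O: 1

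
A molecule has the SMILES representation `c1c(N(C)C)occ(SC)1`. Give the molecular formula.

Atom tally by fragment:
  furan ring core → C:4 H:4 O:1
  (− 2 ring H displaced by substituents)
  + N(CH3)2 → N:1 C:2 H:6
  + SCH3 → C:1 H:3 S:1
Element totals:
  C: 7
  H: 11
  N: 1
  O: 1
  S: 1

C7H11NOS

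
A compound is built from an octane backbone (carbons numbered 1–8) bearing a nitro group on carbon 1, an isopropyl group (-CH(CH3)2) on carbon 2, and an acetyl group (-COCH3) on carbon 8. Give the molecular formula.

Atom tally by fragment:
  O2NCH2 → C:1 H:2 N:1 O:2
  CH(CH(CH3)2) → C:4 H:8
  CH2 → C:1 H:2
  CH2 → C:1 H:2
  CH2 → C:1 H:2
  CH2 → C:1 H:2
  CH2 → C:1 H:2
  CH2COCH3 → C:3 H:5 O:1
Element totals:
  C: 13
  H: 25
  N: 1
  O: 3

C13H25NO3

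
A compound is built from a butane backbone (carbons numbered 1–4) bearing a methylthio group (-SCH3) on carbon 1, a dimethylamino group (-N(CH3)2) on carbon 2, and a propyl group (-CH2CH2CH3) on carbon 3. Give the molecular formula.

C10H23NS

Atom tally by fragment:
  CH3SCH2 → C:2 H:5 S:1
  CH(N(CH3)2) → C:3 H:7 N:1
  CH(CH2CH2CH3) → C:4 H:8
  CH3 → C:1 H:3
Element totals:
  C: 10
  H: 23
  N: 1
  S: 1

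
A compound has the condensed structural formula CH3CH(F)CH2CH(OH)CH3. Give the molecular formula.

C5H11FO

Element totals:
  C: 5
  H: 11
  F: 1
  O: 1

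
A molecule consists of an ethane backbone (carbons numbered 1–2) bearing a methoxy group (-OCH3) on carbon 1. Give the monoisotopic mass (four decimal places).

60.0575

Atom tally by fragment:
  CH3OCH2 → C:2 H:5 O:1
  CH3 → C:1 H:3
Element totals:
  C: 3
  H: 8
  O: 1
Molecular formula: C3H8O.
  M = 3(12.0) + 8(1.007825) + 15.994915
    = 36.000000 + 8.062600 + 15.994915 = 60.057515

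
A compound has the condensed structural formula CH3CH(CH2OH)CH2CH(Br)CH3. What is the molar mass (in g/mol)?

Element totals:
  C: 6
  H: 13
  Br: 1
  O: 1
Molecular formula: C6H13BrO.
  M = 6(12.011) + 13(1.008) + 79.904 + 15.999
    = 72.066 + 13.104 + 79.904 + 15.999 = 181.073

181.07 g/mol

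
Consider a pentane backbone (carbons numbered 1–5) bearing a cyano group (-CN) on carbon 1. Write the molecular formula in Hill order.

Atom tally by fragment:
  NCCH2 → C:2 H:2 N:1
  CH2 → C:1 H:2
  CH2 → C:1 H:2
  CH2 → C:1 H:2
  CH3 → C:1 H:3
Element totals:
  C: 6
  H: 11
  N: 1

C6H11N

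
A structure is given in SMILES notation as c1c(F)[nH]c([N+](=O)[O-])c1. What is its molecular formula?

Atom tally by fragment:
  pyrrole ring core → C:4 H:5 N:1
  (− 2 ring H displaced by substituents)
  + F → F:1
  + NO2 → N:1 O:2
Element totals:
  C: 4
  H: 3
  F: 1
  N: 2
  O: 2

C4H3FN2O2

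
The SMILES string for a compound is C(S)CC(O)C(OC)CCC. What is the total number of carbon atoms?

8

Atom tally by fragment:
  HSCH2 → C:1 H:3 S:1
  CH2 → C:1 H:2
  CH(OH) → C:1 H:2 O:1
  CH(OCH3) → C:2 H:4 O:1
  CH2 → C:1 H:2
  CH2 → C:1 H:2
  CH3 → C:1 H:3
Element totals:
  C: 8
  H: 18
  O: 2
  S: 1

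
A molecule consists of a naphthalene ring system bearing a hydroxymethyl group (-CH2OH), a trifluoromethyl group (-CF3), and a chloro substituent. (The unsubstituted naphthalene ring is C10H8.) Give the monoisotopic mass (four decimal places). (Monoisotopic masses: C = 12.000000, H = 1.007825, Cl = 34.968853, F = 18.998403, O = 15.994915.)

260.0216

Atom tally by fragment:
  naphthalene ring system core → C:10 H:8
  (− 3 ring H displaced by substituents)
  + CH2OH → C:1 H:3 O:1
  + CF3 → C:1 F:3
  + Cl → Cl:1
Element totals:
  C: 12
  H: 8
  Cl: 1
  F: 3
  O: 1
Molecular formula: C12H8ClF3O.
  M = 12(12.0) + 8(1.007825) + 34.968853 + 3(18.998403) + 15.994915
    = 144.000000 + 8.062600 + 34.968853 + 56.995209 + 15.994915 = 260.021577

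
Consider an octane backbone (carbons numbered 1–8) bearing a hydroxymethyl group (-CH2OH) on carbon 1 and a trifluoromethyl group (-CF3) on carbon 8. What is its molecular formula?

C10H19F3O

Atom tally by fragment:
  HOCH2CH2 → C:2 H:5 O:1
  CH2 → C:1 H:2
  CH2 → C:1 H:2
  CH2 → C:1 H:2
  CH2 → C:1 H:2
  CH2 → C:1 H:2
  CH2 → C:1 H:2
  CH2CF3 → C:2 H:2 F:3
Element totals:
  C: 10
  H: 19
  F: 3
  O: 1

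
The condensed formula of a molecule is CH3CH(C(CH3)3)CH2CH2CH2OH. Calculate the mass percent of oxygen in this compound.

11.09%

Atom tally by fragment:
  CH3 → C:1 H:3
  CH(C(CH3)3) → C:5 H:10
  CH2 → C:1 H:2
  CH2CH2OH → C:2 H:5 O:1
Element totals:
  C: 9
  H: 20
  O: 1
Molecular formula: C9H20O.
Molar mass = 144.258 g/mol.
Mass from O: 1 × 15.999 = 15.999 g/mol.
%O = 15.999 / 144.258 × 100 = 11.09%.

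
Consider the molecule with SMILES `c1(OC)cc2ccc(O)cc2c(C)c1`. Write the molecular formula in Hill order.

C12H12O2

Atom tally by fragment:
  naphthalene ring system core → C:10 H:8
  (− 3 ring H displaced by substituents)
  + OCH3 → C:1 H:3 O:1
  + OH → O:1 H:1
  + CH3 → C:1 H:3
Element totals:
  C: 12
  H: 12
  O: 2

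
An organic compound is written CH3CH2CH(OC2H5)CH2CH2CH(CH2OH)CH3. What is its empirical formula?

Atom tally by fragment:
  CH3 → C:1 H:3
  CH2 → C:1 H:2
  CH(OC2H5) → C:3 H:6 O:1
  CH2 → C:1 H:2
  CH2 → C:1 H:2
  CH(CH2OH) → C:2 H:4 O:1
  CH3 → C:1 H:3
Element totals:
  C: 10
  H: 22
  O: 2
Molecular formula: C10H22O2.
gcd of subscripts = 2; dividing each by 2:
  C: 10/2 = 5
  H: 22/2 = 11
  O: 2/2 = 1

C5H11O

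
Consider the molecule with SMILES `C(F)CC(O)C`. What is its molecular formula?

C4H9FO

Atom tally by fragment:
  FCH2 → C:1 H:2 F:1
  CH2 → C:1 H:2
  CH(OH) → C:1 H:2 O:1
  CH3 → C:1 H:3
Element totals:
  C: 4
  H: 9
  F: 1
  O: 1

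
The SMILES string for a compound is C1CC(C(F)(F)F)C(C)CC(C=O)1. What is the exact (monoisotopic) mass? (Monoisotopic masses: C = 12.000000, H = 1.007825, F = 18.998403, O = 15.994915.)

Atom tally by fragment:
  cyclohexane ring core → C:6 H:12
  (− 3 ring H displaced by substituents)
  + CF3 → C:1 F:3
  + CH3 → C:1 H:3
  + CHO → C:1 H:1 O:1
Element totals:
  C: 9
  H: 13
  F: 3
  O: 1
Molecular formula: C9H13F3O.
  M = 9(12.0) + 13(1.007825) + 3(18.998403) + 15.994915
    = 108.000000 + 13.101725 + 56.995209 + 15.994915 = 194.091849

194.0918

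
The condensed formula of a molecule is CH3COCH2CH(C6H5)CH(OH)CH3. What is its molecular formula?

Atom tally by fragment:
  CH3COCH2 → C:3 H:5 O:1
  CH(C6H5) → C:7 H:6
  CH(OH) → C:1 H:2 O:1
  CH3 → C:1 H:3
Element totals:
  C: 12
  H: 16
  O: 2

C12H16O2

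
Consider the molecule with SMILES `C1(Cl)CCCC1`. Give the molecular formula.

C5H9Cl

Atom tally by fragment:
  cyclopentane ring core → C:5 H:10
  (− 1 ring H displaced by substituents)
  + Cl → Cl:1
Element totals:
  C: 5
  H: 9
  Cl: 1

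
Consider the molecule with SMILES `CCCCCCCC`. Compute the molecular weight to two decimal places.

114.23 g/mol

Atom tally by fragment:
  CH3 → C:1 H:3
  CH2 → C:1 H:2
  CH2 → C:1 H:2
  CH2 → C:1 H:2
  CH2 → C:1 H:2
  CH2 → C:1 H:2
  CH2 → C:1 H:2
  CH3 → C:1 H:3
Element totals:
  C: 8
  H: 18
Molecular formula: C8H18.
  M = 8(12.011) + 18(1.008)
    = 96.088 + 18.144 = 114.232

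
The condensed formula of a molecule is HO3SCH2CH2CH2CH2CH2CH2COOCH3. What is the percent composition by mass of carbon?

42.84%

Element totals:
  C: 8
  H: 16
  O: 5
  S: 1
Molecular formula: C8H16O5S.
Molar mass = 224.271 g/mol.
Mass from C: 8 × 12.011 = 96.088 g/mol.
%C = 96.088 / 224.271 × 100 = 42.84%.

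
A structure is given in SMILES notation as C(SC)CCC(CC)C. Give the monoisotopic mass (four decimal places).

146.1129

Atom tally by fragment:
  CH3SCH2 → C:2 H:5 S:1
  CH2 → C:1 H:2
  CH2 → C:1 H:2
  CH(C2H5) → C:3 H:6
  CH3 → C:1 H:3
Element totals:
  C: 8
  H: 18
  S: 1
Molecular formula: C8H18S.
  M = 8(12.0) + 18(1.007825) + 31.972071
    = 96.000000 + 18.140850 + 31.972071 = 146.112921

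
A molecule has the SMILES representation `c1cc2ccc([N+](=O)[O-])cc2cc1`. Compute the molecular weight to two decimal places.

Atom tally by fragment:
  naphthalene ring system core → C:10 H:8
  (− 1 ring H displaced by substituents)
  + NO2 → N:1 O:2
Element totals:
  C: 10
  H: 7
  N: 1
  O: 2
Molecular formula: C10H7NO2.
  M = 10(12.011) + 7(1.008) + 14.007 + 2(15.999)
    = 120.110 + 7.056 + 14.007 + 31.998 = 173.171

173.17 g/mol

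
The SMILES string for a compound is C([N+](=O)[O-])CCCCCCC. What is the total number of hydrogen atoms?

17

Atom tally by fragment:
  O2NCH2 → C:1 H:2 N:1 O:2
  CH2 → C:1 H:2
  CH2 → C:1 H:2
  CH2 → C:1 H:2
  CH2 → C:1 H:2
  CH2 → C:1 H:2
  CH2 → C:1 H:2
  CH3 → C:1 H:3
Element totals:
  C: 8
  H: 17
  N: 1
  O: 2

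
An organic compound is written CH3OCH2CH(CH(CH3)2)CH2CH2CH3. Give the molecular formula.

C9H20O

Atom tally by fragment:
  CH3OCH2 → C:2 H:5 O:1
  CH(CH(CH3)2) → C:4 H:8
  CH2 → C:1 H:2
  CH2 → C:1 H:2
  CH3 → C:1 H:3
Element totals:
  C: 9
  H: 20
  O: 1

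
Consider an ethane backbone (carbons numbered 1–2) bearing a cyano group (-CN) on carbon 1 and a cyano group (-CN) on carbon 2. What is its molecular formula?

C4H4N2

Atom tally by fragment:
  NCCH2 → C:2 H:2 N:1
  CH2CN → C:2 H:2 N:1
Element totals:
  C: 4
  H: 4
  N: 2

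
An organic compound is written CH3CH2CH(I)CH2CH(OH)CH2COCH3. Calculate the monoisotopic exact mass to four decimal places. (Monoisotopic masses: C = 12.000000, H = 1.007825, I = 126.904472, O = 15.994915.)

Atom tally by fragment:
  CH3 → C:1 H:3
  CH2 → C:1 H:2
  CH(I) → C:1 H:1 I:1
  CH2 → C:1 H:2
  CH(OH) → C:1 H:2 O:1
  CH2COCH3 → C:3 H:5 O:1
Element totals:
  C: 8
  H: 15
  I: 1
  O: 2
Molecular formula: C8H15IO2.
  M = 8(12.0) + 15(1.007825) + 126.904472 + 2(15.994915)
    = 96.000000 + 15.117375 + 126.904472 + 31.989830 = 270.011677

270.0117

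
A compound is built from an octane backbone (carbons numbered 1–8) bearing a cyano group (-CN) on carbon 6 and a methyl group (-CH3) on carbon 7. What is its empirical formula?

Atom tally by fragment:
  CH3 → C:1 H:3
  CH2 → C:1 H:2
  CH2 → C:1 H:2
  CH2 → C:1 H:2
  CH2 → C:1 H:2
  CH(CN) → C:2 H:1 N:1
  CH(CH3) → C:2 H:4
  CH3 → C:1 H:3
Element totals:
  C: 10
  H: 19
  N: 1
Molecular formula: C10H19N.
gcd of subscripts (10, 19, 1) = 1, so the empirical formula equals the molecular formula.

C10H19N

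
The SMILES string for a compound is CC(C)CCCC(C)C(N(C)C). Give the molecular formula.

C11H25N

Atom tally by fragment:
  CH3 → C:1 H:3
  CH(CH3) → C:2 H:4
  CH2 → C:1 H:2
  CH2 → C:1 H:2
  CH2 → C:1 H:2
  CH(CH3) → C:2 H:4
  CH2N(CH3)2 → C:3 H:8 N:1
Element totals:
  C: 11
  H: 25
  N: 1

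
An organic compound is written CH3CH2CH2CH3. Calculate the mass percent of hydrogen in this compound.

17.34%

Atom tally by fragment:
  CH3 → C:1 H:3
  CH2 → C:1 H:2
  CH2 → C:1 H:2
  CH3 → C:1 H:3
Element totals:
  C: 4
  H: 10
Molecular formula: C4H10.
Molar mass = 58.124 g/mol.
Mass from H: 10 × 1.008 = 10.080 g/mol.
%H = 10.080 / 58.124 × 100 = 17.34%.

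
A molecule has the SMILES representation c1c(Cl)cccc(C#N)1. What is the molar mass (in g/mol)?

137.57 g/mol

Atom tally by fragment:
  benzene ring core → C:6 H:6
  (− 2 ring H displaced by substituents)
  + Cl → Cl:1
  + CN → C:1 N:1
Element totals:
  C: 7
  H: 4
  Cl: 1
  N: 1
Molecular formula: C7H4ClN.
  M = 7(12.011) + 4(1.008) + 35.45 + 14.007
    = 84.077 + 4.032 + 35.450 + 14.007 = 137.566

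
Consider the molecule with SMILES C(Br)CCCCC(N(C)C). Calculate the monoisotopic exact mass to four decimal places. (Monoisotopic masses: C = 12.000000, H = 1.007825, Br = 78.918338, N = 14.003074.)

Atom tally by fragment:
  BrCH2 → C:1 H:2 Br:1
  CH2 → C:1 H:2
  CH2 → C:1 H:2
  CH2 → C:1 H:2
  CH2 → C:1 H:2
  CH2N(CH3)2 → C:3 H:8 N:1
Element totals:
  C: 8
  H: 18
  Br: 1
  N: 1
Molecular formula: C8H18BrN.
  M = 8(12.0) + 18(1.007825) + 78.918338 + 14.003074
    = 96.000000 + 18.140850 + 78.918338 + 14.003074 = 207.062262

207.0623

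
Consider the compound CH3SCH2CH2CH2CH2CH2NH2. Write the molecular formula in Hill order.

Element totals:
  C: 6
  H: 15
  N: 1
  S: 1

C6H15NS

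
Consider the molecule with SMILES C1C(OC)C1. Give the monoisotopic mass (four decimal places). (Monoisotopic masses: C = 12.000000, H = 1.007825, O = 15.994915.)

Atom tally by fragment:
  cyclopropane ring core → C:3 H:6
  (− 1 ring H displaced by substituents)
  + OCH3 → C:1 H:3 O:1
Element totals:
  C: 4
  H: 8
  O: 1
Molecular formula: C4H8O.
  M = 4(12.0) + 8(1.007825) + 15.994915
    = 48.000000 + 8.062600 + 15.994915 = 72.057515

72.0575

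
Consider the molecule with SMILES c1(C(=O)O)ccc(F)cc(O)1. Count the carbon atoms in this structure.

Atom tally by fragment:
  benzene ring core → C:6 H:6
  (− 3 ring H displaced by substituents)
  + COOH → C:1 H:1 O:2
  + F → F:1
  + OH → O:1 H:1
Element totals:
  C: 7
  H: 5
  F: 1
  O: 3

7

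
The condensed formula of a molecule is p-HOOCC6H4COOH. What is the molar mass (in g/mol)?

Atom tally by fragment:
  benzene ring core → C:6 H:6
  (− 2 ring H displaced by substituents)
  + COOH → C:1 H:1 O:2
  + COOH → C:1 H:1 O:2
Element totals:
  C: 8
  H: 6
  O: 4
Molecular formula: C8H6O4.
  M = 8(12.011) + 6(1.008) + 4(15.999)
    = 96.088 + 6.048 + 63.996 = 166.132

166.13 g/mol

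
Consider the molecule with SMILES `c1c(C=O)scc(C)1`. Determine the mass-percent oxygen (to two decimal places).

Atom tally by fragment:
  thiophene ring core → C:4 H:4 S:1
  (− 2 ring H displaced by substituents)
  + CHO → C:1 H:1 O:1
  + CH3 → C:1 H:3
Element totals:
  C: 6
  H: 6
  O: 1
  S: 1
Molecular formula: C6H6OS.
Molar mass = 126.173 g/mol.
Mass from O: 1 × 15.999 = 15.999 g/mol.
%O = 15.999 / 126.173 × 100 = 12.68%.

12.68%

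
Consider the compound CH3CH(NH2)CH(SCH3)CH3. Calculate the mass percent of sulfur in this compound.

Atom tally by fragment:
  CH3 → C:1 H:3
  CH(NH2) → C:1 H:3 N:1
  CH(SCH3) → C:2 H:4 S:1
  CH3 → C:1 H:3
Element totals:
  C: 5
  H: 13
  N: 1
  S: 1
Molecular formula: C5H13NS.
Molar mass = 119.226 g/mol.
Mass from S: 1 × 32.06 = 32.060 g/mol.
%S = 32.060 / 119.226 × 100 = 26.89%.

26.89%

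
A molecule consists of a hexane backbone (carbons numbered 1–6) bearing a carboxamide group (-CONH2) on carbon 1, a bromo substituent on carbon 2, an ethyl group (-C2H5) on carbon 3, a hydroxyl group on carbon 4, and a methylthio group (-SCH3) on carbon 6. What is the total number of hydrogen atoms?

Atom tally by fragment:
  H2NOCCH2 → C:2 H:4 O:1 N:1
  CH(Br) → C:1 H:1 Br:1
  CH(C2H5) → C:3 H:6
  CH(OH) → C:1 H:2 O:1
  CH2 → C:1 H:2
  CH2SCH3 → C:2 H:5 S:1
Element totals:
  C: 10
  H: 20
  Br: 1
  N: 1
  O: 2
  S: 1

20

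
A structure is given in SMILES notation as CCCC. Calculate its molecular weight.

Atom tally by fragment:
  CH3 → C:1 H:3
  CH2 → C:1 H:2
  CH2 → C:1 H:2
  CH3 → C:1 H:3
Element totals:
  C: 4
  H: 10
Molecular formula: C4H10.
  M = 4(12.011) + 10(1.008)
    = 48.044 + 10.080 = 58.124

58.12 g/mol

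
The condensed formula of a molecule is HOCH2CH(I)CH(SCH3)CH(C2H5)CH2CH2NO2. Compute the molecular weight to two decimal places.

Element totals:
  C: 9
  H: 18
  I: 1
  N: 1
  O: 3
  S: 1
Molecular formula: C9H18INO3S.
  M = 9(12.011) + 18(1.008) + 126.904 + 14.007 + 3(15.999) + 32.06
    = 108.099 + 18.144 + 126.904 + 14.007 + 47.997 + 32.060 = 347.211

347.21 g/mol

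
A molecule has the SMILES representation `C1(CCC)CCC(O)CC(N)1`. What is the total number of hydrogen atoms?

19

Atom tally by fragment:
  cyclohexane ring core → C:6 H:12
  (− 3 ring H displaced by substituents)
  + CH2CH2CH3 → C:3 H:7
  + OH → O:1 H:1
  + NH2 → N:1 H:2
Element totals:
  C: 9
  H: 19
  N: 1
  O: 1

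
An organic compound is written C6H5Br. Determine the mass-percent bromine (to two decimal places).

Atom tally by fragment:
  benzene ring core → C:6 H:6
  (− 1 ring H displaced by substituents)
  + Br → Br:1
Element totals:
  C: 6
  H: 5
  Br: 1
Molecular formula: C6H5Br.
Molar mass = 157.010 g/mol.
Mass from Br: 1 × 79.904 = 79.904 g/mol.
%Br = 79.904 / 157.010 × 100 = 50.89%.

50.89%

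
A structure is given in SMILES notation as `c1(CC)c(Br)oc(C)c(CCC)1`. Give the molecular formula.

Atom tally by fragment:
  furan ring core → C:4 H:4 O:1
  (− 4 ring H displaced by substituents)
  + C2H5 → C:2 H:5
  + Br → Br:1
  + CH3 → C:1 H:3
  + CH2CH2CH3 → C:3 H:7
Element totals:
  C: 10
  H: 15
  Br: 1
  O: 1

C10H15BrO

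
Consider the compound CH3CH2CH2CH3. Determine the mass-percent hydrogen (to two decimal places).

Element totals:
  C: 4
  H: 10
Molecular formula: C4H10.
Molar mass = 58.124 g/mol.
Mass from H: 10 × 1.008 = 10.080 g/mol.
%H = 10.080 / 58.124 × 100 = 17.34%.

17.34%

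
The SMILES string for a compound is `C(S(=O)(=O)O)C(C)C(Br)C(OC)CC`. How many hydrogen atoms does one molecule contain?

17

Atom tally by fragment:
  HO3SCH2 → C:1 H:3 S:1 O:3
  CH(CH3) → C:2 H:4
  CH(Br) → C:1 H:1 Br:1
  CH(OCH3) → C:2 H:4 O:1
  CH2 → C:1 H:2
  CH3 → C:1 H:3
Element totals:
  C: 8
  H: 17
  Br: 1
  O: 4
  S: 1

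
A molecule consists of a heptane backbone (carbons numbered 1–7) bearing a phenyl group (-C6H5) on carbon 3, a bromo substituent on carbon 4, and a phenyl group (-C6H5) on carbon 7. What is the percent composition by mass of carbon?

68.88%

Atom tally by fragment:
  CH3 → C:1 H:3
  CH2 → C:1 H:2
  CH(C6H5) → C:7 H:6
  CH(Br) → C:1 H:1 Br:1
  CH2 → C:1 H:2
  CH2 → C:1 H:2
  CH2C6H5 → C:7 H:7
Element totals:
  C: 19
  H: 23
  Br: 1
Molecular formula: C19H23Br.
Molar mass = 331.297 g/mol.
Mass from C: 19 × 12.011 = 228.209 g/mol.
%C = 228.209 / 331.297 × 100 = 68.88%.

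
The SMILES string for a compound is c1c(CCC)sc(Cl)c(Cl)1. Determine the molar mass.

Atom tally by fragment:
  thiophene ring core → C:4 H:4 S:1
  (− 3 ring H displaced by substituents)
  + CH2CH2CH3 → C:3 H:7
  + Cl → Cl:1
  + Cl → Cl:1
Element totals:
  C: 7
  H: 8
  Cl: 2
  S: 1
Molecular formula: C7H8Cl2S.
  M = 7(12.011) + 8(1.008) + 2(35.45) + 32.06
    = 84.077 + 8.064 + 70.900 + 32.060 = 195.101

195.10 g/mol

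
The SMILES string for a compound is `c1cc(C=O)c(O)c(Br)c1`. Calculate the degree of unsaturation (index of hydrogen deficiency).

5

Atom tally by fragment:
  benzene ring core → C:6 H:6
  (− 3 ring H displaced by substituents)
  + CHO → C:1 H:1 O:1
  + OH → O:1 H:1
  + Br → Br:1
Element totals:
  C: 7
  H: 5
  Br: 1
  O: 2
Molecular formula: C7H5BrO2.
DoU = (2C + 2 + N − H − X) / 2 = (2·7 + 2 + 0 − 5 − 1) / 2 = 5.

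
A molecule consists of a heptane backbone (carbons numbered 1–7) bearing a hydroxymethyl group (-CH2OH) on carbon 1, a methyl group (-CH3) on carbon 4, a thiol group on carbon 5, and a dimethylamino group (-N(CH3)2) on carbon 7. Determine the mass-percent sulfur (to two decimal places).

14.61%

Atom tally by fragment:
  HOCH2CH2 → C:2 H:5 O:1
  CH2 → C:1 H:2
  CH2 → C:1 H:2
  CH(CH3) → C:2 H:4
  CH(SH) → C:1 H:2 S:1
  CH2 → C:1 H:2
  CH2N(CH3)2 → C:3 H:8 N:1
Element totals:
  C: 11
  H: 25
  N: 1
  O: 1
  S: 1
Molecular formula: C11H25NOS.
Molar mass = 219.387 g/mol.
Mass from S: 1 × 32.06 = 32.060 g/mol.
%S = 32.060 / 219.387 × 100 = 14.61%.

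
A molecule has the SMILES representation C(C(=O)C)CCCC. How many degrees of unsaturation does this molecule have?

1

Atom tally by fragment:
  CH3COCH2 → C:3 H:5 O:1
  CH2 → C:1 H:2
  CH2 → C:1 H:2
  CH2 → C:1 H:2
  CH3 → C:1 H:3
Element totals:
  C: 7
  H: 14
  O: 1
Molecular formula: C7H14O.
DoU = (2C + 2 + N − H − X) / 2 = (2·7 + 2 + 0 − 14 − 0) / 2 = 1.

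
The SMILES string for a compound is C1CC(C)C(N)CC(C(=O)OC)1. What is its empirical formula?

Atom tally by fragment:
  cyclohexane ring core → C:6 H:12
  (− 3 ring H displaced by substituents)
  + CH3 → C:1 H:3
  + NH2 → N:1 H:2
  + COOCH3 → C:2 H:3 O:2
Element totals:
  C: 9
  H: 17
  N: 1
  O: 2
Molecular formula: C9H17NO2.
gcd of subscripts (9, 17, 1, 2) = 1, so the empirical formula equals the molecular formula.

C9H17NO2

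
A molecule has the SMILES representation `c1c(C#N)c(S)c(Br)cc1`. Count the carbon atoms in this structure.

7

Atom tally by fragment:
  benzene ring core → C:6 H:6
  (− 3 ring H displaced by substituents)
  + CN → C:1 N:1
  + SH → S:1 H:1
  + Br → Br:1
Element totals:
  C: 7
  H: 4
  Br: 1
  N: 1
  S: 1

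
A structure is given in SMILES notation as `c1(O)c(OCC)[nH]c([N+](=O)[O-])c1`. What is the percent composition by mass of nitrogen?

Atom tally by fragment:
  pyrrole ring core → C:4 H:5 N:1
  (− 3 ring H displaced by substituents)
  + OH → O:1 H:1
  + OC2H5 → C:2 H:5 O:1
  + NO2 → N:1 O:2
Element totals:
  C: 6
  H: 8
  N: 2
  O: 4
Molecular formula: C6H8N2O4.
Molar mass = 172.140 g/mol.
Mass from N: 2 × 14.007 = 28.014 g/mol.
%N = 28.014 / 172.140 × 100 = 16.27%.

16.27%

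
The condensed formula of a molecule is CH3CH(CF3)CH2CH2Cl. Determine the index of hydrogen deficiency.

0

Atom tally by fragment:
  CH3 → C:1 H:3
  CH(CF3) → C:2 H:1 F:3
  CH2 → C:1 H:2
  CH2Cl → C:1 H:2 Cl:1
Element totals:
  C: 5
  H: 8
  Cl: 1
  F: 3
Molecular formula: C5H8ClF3.
DoU = (2C + 2 + N − H − X) / 2 = (2·5 + 2 + 0 − 8 − 4) / 2 = 0.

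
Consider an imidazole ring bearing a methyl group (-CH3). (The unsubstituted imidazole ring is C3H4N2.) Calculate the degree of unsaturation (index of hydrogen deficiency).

Atom tally by fragment:
  imidazole ring core → C:3 H:4 N:2
  (− 1 ring H displaced by substituents)
  + CH3 → C:1 H:3
Element totals:
  C: 4
  H: 6
  N: 2
Molecular formula: C4H6N2.
DoU = (2C + 2 + N − H − X) / 2 = (2·4 + 2 + 2 − 6 − 0) / 2 = 3.

3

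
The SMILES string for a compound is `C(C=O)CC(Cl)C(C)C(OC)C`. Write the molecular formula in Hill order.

Atom tally by fragment:
  OHCCH2 → C:2 H:3 O:1
  CH2 → C:1 H:2
  CH(Cl) → C:1 H:1 Cl:1
  CH(CH3) → C:2 H:4
  CH(OCH3) → C:2 H:4 O:1
  CH3 → C:1 H:3
Element totals:
  C: 9
  H: 17
  Cl: 1
  O: 2

C9H17ClO2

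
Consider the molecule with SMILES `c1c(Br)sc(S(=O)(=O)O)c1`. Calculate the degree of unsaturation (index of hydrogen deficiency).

Atom tally by fragment:
  thiophene ring core → C:4 H:4 S:1
  (− 2 ring H displaced by substituents)
  + Br → Br:1
  + SO3H → S:1 O:3 H:1
Element totals:
  C: 4
  H: 3
  Br: 1
  O: 3
  S: 2
Molecular formula: C4H3BrO3S2.
DoU = (2C + 2 + N − H − X) / 2 = (2·4 + 2 + 0 − 3 − 1) / 2 = 3.

3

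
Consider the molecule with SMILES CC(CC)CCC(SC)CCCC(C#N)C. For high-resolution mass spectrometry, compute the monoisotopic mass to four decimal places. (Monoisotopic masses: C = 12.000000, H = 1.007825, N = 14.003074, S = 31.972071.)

241.1864

Atom tally by fragment:
  CH3 → C:1 H:3
  CH(C2H5) → C:3 H:6
  CH2 → C:1 H:2
  CH2 → C:1 H:2
  CH(SCH3) → C:2 H:4 S:1
  CH2 → C:1 H:2
  CH2 → C:1 H:2
  CH2 → C:1 H:2
  CH(CN) → C:2 H:1 N:1
  CH3 → C:1 H:3
Element totals:
  C: 14
  H: 27
  N: 1
  S: 1
Molecular formula: C14H27NS.
  M = 14(12.0) + 27(1.007825) + 14.003074 + 31.972071
    = 168.000000 + 27.211275 + 14.003074 + 31.972071 = 241.186420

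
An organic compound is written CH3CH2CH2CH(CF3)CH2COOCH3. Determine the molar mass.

Atom tally by fragment:
  CH3 → C:1 H:3
  CH2 → C:1 H:2
  CH2 → C:1 H:2
  CH(CF3) → C:2 H:1 F:3
  CH2COOCH3 → C:3 H:5 O:2
Element totals:
  C: 8
  H: 13
  F: 3
  O: 2
Molecular formula: C8H13F3O2.
  M = 8(12.011) + 13(1.008) + 3(18.998) + 2(15.999)
    = 96.088 + 13.104 + 56.994 + 31.998 = 198.184

198.18 g/mol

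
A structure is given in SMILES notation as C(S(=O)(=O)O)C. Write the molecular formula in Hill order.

C2H6O3S

Atom tally by fragment:
  HO3SCH2 → C:1 H:3 S:1 O:3
  CH3 → C:1 H:3
Element totals:
  C: 2
  H: 6
  O: 3
  S: 1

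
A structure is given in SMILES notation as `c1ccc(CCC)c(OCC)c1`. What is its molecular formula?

C11H16O

Atom tally by fragment:
  benzene ring core → C:6 H:6
  (− 2 ring H displaced by substituents)
  + CH2CH2CH3 → C:3 H:7
  + OC2H5 → C:2 H:5 O:1
Element totals:
  C: 11
  H: 16
  O: 1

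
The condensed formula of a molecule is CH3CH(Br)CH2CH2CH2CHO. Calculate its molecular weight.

179.06 g/mol

Element totals:
  C: 6
  H: 11
  Br: 1
  O: 1
Molecular formula: C6H11BrO.
  M = 6(12.011) + 11(1.008) + 79.904 + 15.999
    = 72.066 + 11.088 + 79.904 + 15.999 = 179.057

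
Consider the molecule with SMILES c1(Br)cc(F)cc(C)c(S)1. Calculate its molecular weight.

Atom tally by fragment:
  benzene ring core → C:6 H:6
  (− 4 ring H displaced by substituents)
  + Br → Br:1
  + F → F:1
  + CH3 → C:1 H:3
  + SH → S:1 H:1
Element totals:
  C: 7
  H: 6
  Br: 1
  F: 1
  S: 1
Molecular formula: C7H6BrFS.
  M = 7(12.011) + 6(1.008) + 79.904 + 18.998 + 32.06
    = 84.077 + 6.048 + 79.904 + 18.998 + 32.060 = 221.087

221.09 g/mol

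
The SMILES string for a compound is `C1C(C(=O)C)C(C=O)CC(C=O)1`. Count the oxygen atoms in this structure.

3

Atom tally by fragment:
  cyclopentane ring core → C:5 H:10
  (− 3 ring H displaced by substituents)
  + COCH3 → C:2 H:3 O:1
  + CHO → C:1 H:1 O:1
  + CHO → C:1 H:1 O:1
Element totals:
  C: 9
  H: 12
  O: 3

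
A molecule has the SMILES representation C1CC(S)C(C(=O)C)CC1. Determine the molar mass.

158.26 g/mol

Atom tally by fragment:
  cyclohexane ring core → C:6 H:12
  (− 2 ring H displaced by substituents)
  + SH → S:1 H:1
  + COCH3 → C:2 H:3 O:1
Element totals:
  C: 8
  H: 14
  O: 1
  S: 1
Molecular formula: C8H14OS.
  M = 8(12.011) + 14(1.008) + 15.999 + 32.06
    = 96.088 + 14.112 + 15.999 + 32.060 = 158.259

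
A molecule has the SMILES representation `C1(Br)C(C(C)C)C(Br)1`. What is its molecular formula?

Atom tally by fragment:
  cyclopropane ring core → C:3 H:6
  (− 3 ring H displaced by substituents)
  + Br → Br:1
  + CH(CH3)2 → C:3 H:7
  + Br → Br:1
Element totals:
  C: 6
  H: 10
  Br: 2

C6H10Br2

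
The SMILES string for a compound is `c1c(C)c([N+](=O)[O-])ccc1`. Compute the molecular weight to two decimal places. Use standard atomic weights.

Atom tally by fragment:
  benzene ring core → C:6 H:6
  (− 2 ring H displaced by substituents)
  + CH3 → C:1 H:3
  + NO2 → N:1 O:2
Element totals:
  C: 7
  H: 7
  N: 1
  O: 2
Molecular formula: C7H7NO2.
  M = 7(12.011) + 7(1.008) + 14.007 + 2(15.999)
    = 84.077 + 7.056 + 14.007 + 31.998 = 137.138

137.14 g/mol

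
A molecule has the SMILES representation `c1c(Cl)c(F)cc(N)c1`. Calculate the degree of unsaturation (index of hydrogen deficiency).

Atom tally by fragment:
  benzene ring core → C:6 H:6
  (− 3 ring H displaced by substituents)
  + Cl → Cl:1
  + F → F:1
  + NH2 → N:1 H:2
Element totals:
  C: 6
  H: 5
  Cl: 1
  F: 1
  N: 1
Molecular formula: C6H5ClFN.
DoU = (2C + 2 + N − H − X) / 2 = (2·6 + 2 + 1 − 5 − 2) / 2 = 4.

4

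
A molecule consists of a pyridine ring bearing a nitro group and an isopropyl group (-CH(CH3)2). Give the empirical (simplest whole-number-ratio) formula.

Atom tally by fragment:
  pyridine ring core → C:5 H:5 N:1
  (− 2 ring H displaced by substituents)
  + NO2 → N:1 O:2
  + CH(CH3)2 → C:3 H:7
Element totals:
  C: 8
  H: 10
  N: 2
  O: 2
Molecular formula: C8H10N2O2.
gcd of subscripts = 2; dividing each by 2:
  C: 8/2 = 4
  H: 10/2 = 5
  N: 2/2 = 1
  O: 2/2 = 1

C4H5NO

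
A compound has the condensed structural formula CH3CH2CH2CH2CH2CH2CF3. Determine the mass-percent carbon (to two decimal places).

54.53%

Element totals:
  C: 7
  H: 13
  F: 3
Molecular formula: C7H13F3.
Molar mass = 154.175 g/mol.
Mass from C: 7 × 12.011 = 84.077 g/mol.
%C = 84.077 / 154.175 × 100 = 54.53%.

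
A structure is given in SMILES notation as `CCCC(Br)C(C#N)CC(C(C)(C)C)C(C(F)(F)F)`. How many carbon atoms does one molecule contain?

14

Atom tally by fragment:
  CH3 → C:1 H:3
  CH2 → C:1 H:2
  CH2 → C:1 H:2
  CH(Br) → C:1 H:1 Br:1
  CH(CN) → C:2 H:1 N:1
  CH2 → C:1 H:2
  CH(C(CH3)3) → C:5 H:10
  CH2CF3 → C:2 H:2 F:3
Element totals:
  C: 14
  H: 23
  Br: 1
  F: 3
  N: 1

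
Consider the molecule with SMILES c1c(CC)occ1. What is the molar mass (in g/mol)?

Atom tally by fragment:
  furan ring core → C:4 H:4 O:1
  (− 1 ring H displaced by substituents)
  + C2H5 → C:2 H:5
Element totals:
  C: 6
  H: 8
  O: 1
Molecular formula: C6H8O.
  M = 6(12.011) + 8(1.008) + 15.999
    = 72.066 + 8.064 + 15.999 = 96.129

96.13 g/mol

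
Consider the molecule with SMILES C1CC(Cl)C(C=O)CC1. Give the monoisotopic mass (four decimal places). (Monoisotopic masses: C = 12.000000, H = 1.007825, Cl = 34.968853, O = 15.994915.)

146.0498

Atom tally by fragment:
  cyclohexane ring core → C:6 H:12
  (− 2 ring H displaced by substituents)
  + Cl → Cl:1
  + CHO → C:1 H:1 O:1
Element totals:
  C: 7
  H: 11
  Cl: 1
  O: 1
Molecular formula: C7H11ClO.
  M = 7(12.0) + 11(1.007825) + 34.968853 + 15.994915
    = 84.000000 + 11.086075 + 34.968853 + 15.994915 = 146.049843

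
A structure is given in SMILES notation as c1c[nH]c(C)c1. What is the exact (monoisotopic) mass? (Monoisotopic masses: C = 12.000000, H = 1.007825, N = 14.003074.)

Atom tally by fragment:
  pyrrole ring core → C:4 H:5 N:1
  (− 1 ring H displaced by substituents)
  + CH3 → C:1 H:3
Element totals:
  C: 5
  H: 7
  N: 1
Molecular formula: C5H7N.
  M = 5(12.0) + 7(1.007825) + 14.003074
    = 60.000000 + 7.054775 + 14.003074 = 81.057849

81.0578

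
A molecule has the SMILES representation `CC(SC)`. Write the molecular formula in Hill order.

C3H8S

Atom tally by fragment:
  CH3 → C:1 H:3
  CH2SCH3 → C:2 H:5 S:1
Element totals:
  C: 3
  H: 8
  S: 1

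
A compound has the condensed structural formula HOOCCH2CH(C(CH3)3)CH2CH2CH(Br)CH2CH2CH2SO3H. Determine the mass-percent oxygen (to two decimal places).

21.43%

Atom tally by fragment:
  HOOCCH2 → C:2 H:3 O:2
  CH(C(CH3)3) → C:5 H:10
  CH2 → C:1 H:2
  CH2 → C:1 H:2
  CH(Br) → C:1 H:1 Br:1
  CH2 → C:1 H:2
  CH2 → C:1 H:2
  CH2SO3H → C:1 H:3 S:1 O:3
Element totals:
  C: 13
  H: 25
  Br: 1
  O: 5
  S: 1
Molecular formula: C13H25BrO5S.
Molar mass = 373.302 g/mol.
Mass from O: 5 × 15.999 = 79.995 g/mol.
%O = 79.995 / 373.302 × 100 = 21.43%.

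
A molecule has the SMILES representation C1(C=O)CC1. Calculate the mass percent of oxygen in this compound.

Atom tally by fragment:
  cyclopropane ring core → C:3 H:6
  (− 1 ring H displaced by substituents)
  + CHO → C:1 H:1 O:1
Element totals:
  C: 4
  H: 6
  O: 1
Molecular formula: C4H6O.
Molar mass = 70.091 g/mol.
Mass from O: 1 × 15.999 = 15.999 g/mol.
%O = 15.999 / 70.091 × 100 = 22.83%.

22.83%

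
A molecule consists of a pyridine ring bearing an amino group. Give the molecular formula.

Atom tally by fragment:
  pyridine ring core → C:5 H:5 N:1
  (− 1 ring H displaced by substituents)
  + NH2 → N:1 H:2
Element totals:
  C: 5
  H: 6
  N: 2

C5H6N2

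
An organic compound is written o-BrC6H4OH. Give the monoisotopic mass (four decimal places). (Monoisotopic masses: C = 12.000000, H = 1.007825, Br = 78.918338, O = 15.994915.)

171.9524

Element totals:
  C: 6
  H: 5
  Br: 1
  O: 1
Molecular formula: C6H5BrO.
  M = 6(12.0) + 5(1.007825) + 78.918338 + 15.994915
    = 72.000000 + 5.039125 + 78.918338 + 15.994915 = 171.952378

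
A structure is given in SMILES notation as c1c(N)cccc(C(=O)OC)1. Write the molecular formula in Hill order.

C8H9NO2

Atom tally by fragment:
  benzene ring core → C:6 H:6
  (− 2 ring H displaced by substituents)
  + NH2 → N:1 H:2
  + COOCH3 → C:2 H:3 O:2
Element totals:
  C: 8
  H: 9
  N: 1
  O: 2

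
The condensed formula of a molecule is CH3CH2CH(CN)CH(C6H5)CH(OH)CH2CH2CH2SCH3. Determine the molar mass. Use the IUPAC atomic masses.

Atom tally by fragment:
  CH3 → C:1 H:3
  CH2 → C:1 H:2
  CH(CN) → C:2 H:1 N:1
  CH(C6H5) → C:7 H:6
  CH(OH) → C:1 H:2 O:1
  CH2 → C:1 H:2
  CH2 → C:1 H:2
  CH2SCH3 → C:2 H:5 S:1
Element totals:
  C: 16
  H: 23
  N: 1
  O: 1
  S: 1
Molecular formula: C16H23NOS.
  M = 16(12.011) + 23(1.008) + 14.007 + 15.999 + 32.06
    = 192.176 + 23.184 + 14.007 + 15.999 + 32.060 = 277.426

277.43 g/mol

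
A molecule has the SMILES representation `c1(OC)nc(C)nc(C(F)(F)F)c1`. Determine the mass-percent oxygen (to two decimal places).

8.33%

Atom tally by fragment:
  pyrimidine ring core → C:4 H:4 N:2
  (− 3 ring H displaced by substituents)
  + OCH3 → C:1 H:3 O:1
  + CH3 → C:1 H:3
  + CF3 → C:1 F:3
Element totals:
  C: 7
  H: 7
  F: 3
  N: 2
  O: 1
Molecular formula: C7H7F3N2O.
Molar mass = 192.140 g/mol.
Mass from O: 1 × 15.999 = 15.999 g/mol.
%O = 15.999 / 192.140 × 100 = 8.33%.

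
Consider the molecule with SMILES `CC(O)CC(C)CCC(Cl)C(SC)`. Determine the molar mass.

Atom tally by fragment:
  CH3 → C:1 H:3
  CH(OH) → C:1 H:2 O:1
  CH2 → C:1 H:2
  CH(CH3) → C:2 H:4
  CH2 → C:1 H:2
  CH2 → C:1 H:2
  CH(Cl) → C:1 H:1 Cl:1
  CH2SCH3 → C:2 H:5 S:1
Element totals:
  C: 10
  H: 21
  Cl: 1
  O: 1
  S: 1
Molecular formula: C10H21ClOS.
  M = 10(12.011) + 21(1.008) + 35.45 + 15.999 + 32.06
    = 120.110 + 21.168 + 35.450 + 15.999 + 32.060 = 224.787

224.79 g/mol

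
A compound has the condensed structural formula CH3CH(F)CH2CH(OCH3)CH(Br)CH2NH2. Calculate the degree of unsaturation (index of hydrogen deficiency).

0

Atom tally by fragment:
  CH3 → C:1 H:3
  CH(F) → C:1 H:1 F:1
  CH2 → C:1 H:2
  CH(OCH3) → C:2 H:4 O:1
  CH(Br) → C:1 H:1 Br:1
  CH2NH2 → C:1 H:4 N:1
Element totals:
  C: 7
  H: 15
  Br: 1
  F: 1
  N: 1
  O: 1
Molecular formula: C7H15BrFNO.
DoU = (2C + 2 + N − H − X) / 2 = (2·7 + 2 + 1 − 15 − 2) / 2 = 0.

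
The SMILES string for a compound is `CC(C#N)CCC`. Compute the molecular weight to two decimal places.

97.16 g/mol

Atom tally by fragment:
  CH3 → C:1 H:3
  CH(CN) → C:2 H:1 N:1
  CH2 → C:1 H:2
  CH2 → C:1 H:2
  CH3 → C:1 H:3
Element totals:
  C: 6
  H: 11
  N: 1
Molecular formula: C6H11N.
  M = 6(12.011) + 11(1.008) + 14.007
    = 72.066 + 11.088 + 14.007 = 97.161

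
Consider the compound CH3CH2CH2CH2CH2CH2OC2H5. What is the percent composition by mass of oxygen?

Element totals:
  C: 8
  H: 18
  O: 1
Molecular formula: C8H18O.
Molar mass = 130.231 g/mol.
Mass from O: 1 × 15.999 = 15.999 g/mol.
%O = 15.999 / 130.231 × 100 = 12.29%.

12.29%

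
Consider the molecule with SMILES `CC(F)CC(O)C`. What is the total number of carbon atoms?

5

Atom tally by fragment:
  CH3 → C:1 H:3
  CH(F) → C:1 H:1 F:1
  CH2 → C:1 H:2
  CH(OH) → C:1 H:2 O:1
  CH3 → C:1 H:3
Element totals:
  C: 5
  H: 11
  F: 1
  O: 1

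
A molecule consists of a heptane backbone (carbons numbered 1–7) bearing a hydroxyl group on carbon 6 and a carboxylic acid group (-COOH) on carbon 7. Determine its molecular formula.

C8H16O3

Atom tally by fragment:
  CH3 → C:1 H:3
  CH2 → C:1 H:2
  CH2 → C:1 H:2
  CH2 → C:1 H:2
  CH2 → C:1 H:2
  CH(OH) → C:1 H:2 O:1
  CH2COOH → C:2 H:3 O:2
Element totals:
  C: 8
  H: 16
  O: 3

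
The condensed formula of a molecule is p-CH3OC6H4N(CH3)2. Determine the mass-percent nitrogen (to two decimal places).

9.26%

Atom tally by fragment:
  benzene ring core → C:6 H:6
  (− 2 ring H displaced by substituents)
  + OCH3 → C:1 H:3 O:1
  + N(CH3)2 → N:1 C:2 H:6
Element totals:
  C: 9
  H: 13
  N: 1
  O: 1
Molecular formula: C9H13NO.
Molar mass = 151.209 g/mol.
Mass from N: 1 × 14.007 = 14.007 g/mol.
%N = 14.007 / 151.209 × 100 = 9.26%.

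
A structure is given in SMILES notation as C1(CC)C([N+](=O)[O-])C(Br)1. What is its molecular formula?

C5H8BrNO2

Atom tally by fragment:
  cyclopropane ring core → C:3 H:6
  (− 3 ring H displaced by substituents)
  + C2H5 → C:2 H:5
  + NO2 → N:1 O:2
  + Br → Br:1
Element totals:
  C: 5
  H: 8
  Br: 1
  N: 1
  O: 2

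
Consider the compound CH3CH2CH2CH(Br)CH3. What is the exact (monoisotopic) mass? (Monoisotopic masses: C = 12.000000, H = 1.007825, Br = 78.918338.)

150.0044

Element totals:
  C: 5
  H: 11
  Br: 1
Molecular formula: C5H11Br.
  M = 5(12.0) + 11(1.007825) + 78.918338
    = 60.000000 + 11.086075 + 78.918338 = 150.004413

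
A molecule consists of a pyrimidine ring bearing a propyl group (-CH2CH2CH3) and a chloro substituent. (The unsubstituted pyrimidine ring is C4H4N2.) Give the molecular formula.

Atom tally by fragment:
  pyrimidine ring core → C:4 H:4 N:2
  (− 2 ring H displaced by substituents)
  + CH2CH2CH3 → C:3 H:7
  + Cl → Cl:1
Element totals:
  C: 7
  H: 9
  Cl: 1
  N: 2

C7H9ClN2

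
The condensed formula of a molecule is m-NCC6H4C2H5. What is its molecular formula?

Element totals:
  C: 9
  H: 9
  N: 1

C9H9N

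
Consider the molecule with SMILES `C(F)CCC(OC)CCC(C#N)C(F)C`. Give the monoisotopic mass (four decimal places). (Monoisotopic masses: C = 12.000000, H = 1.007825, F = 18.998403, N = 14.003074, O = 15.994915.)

219.1435

Atom tally by fragment:
  FCH2 → C:1 H:2 F:1
  CH2 → C:1 H:2
  CH2 → C:1 H:2
  CH(OCH3) → C:2 H:4 O:1
  CH2 → C:1 H:2
  CH2 → C:1 H:2
  CH(CN) → C:2 H:1 N:1
  CH(F) → C:1 H:1 F:1
  CH3 → C:1 H:3
Element totals:
  C: 11
  H: 19
  F: 2
  N: 1
  O: 1
Molecular formula: C11H19F2NO.
  M = 11(12.0) + 19(1.007825) + 2(18.998403) + 14.003074 + 15.994915
    = 132.000000 + 19.148675 + 37.996806 + 14.003074 + 15.994915 = 219.143470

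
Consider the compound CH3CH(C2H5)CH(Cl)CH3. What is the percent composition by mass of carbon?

Atom tally by fragment:
  CH3 → C:1 H:3
  CH(C2H5) → C:3 H:6
  CH(Cl) → C:1 H:1 Cl:1
  CH3 → C:1 H:3
Element totals:
  C: 6
  H: 13
  Cl: 1
Molecular formula: C6H13Cl.
Molar mass = 120.620 g/mol.
Mass from C: 6 × 12.011 = 72.066 g/mol.
%C = 72.066 / 120.620 × 100 = 59.75%.

59.75%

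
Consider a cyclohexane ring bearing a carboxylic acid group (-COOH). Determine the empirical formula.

Atom tally by fragment:
  cyclohexane ring core → C:6 H:12
  (− 1 ring H displaced by substituents)
  + COOH → C:1 H:1 O:2
Element totals:
  C: 7
  H: 12
  O: 2
Molecular formula: C7H12O2.
gcd of subscripts (7, 12, 2) = 1, so the empirical formula equals the molecular formula.

C7H12O2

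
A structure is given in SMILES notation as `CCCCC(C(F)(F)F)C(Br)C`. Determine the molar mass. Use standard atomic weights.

Atom tally by fragment:
  CH3 → C:1 H:3
  CH2 → C:1 H:2
  CH2 → C:1 H:2
  CH2 → C:1 H:2
  CH(CF3) → C:2 H:1 F:3
  CH(Br) → C:1 H:1 Br:1
  CH3 → C:1 H:3
Element totals:
  C: 8
  H: 14
  Br: 1
  F: 3
Molecular formula: C8H14BrF3.
  M = 8(12.011) + 14(1.008) + 79.904 + 3(18.998)
    = 96.088 + 14.112 + 79.904 + 56.994 = 247.098

247.10 g/mol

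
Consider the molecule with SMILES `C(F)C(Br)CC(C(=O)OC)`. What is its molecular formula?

C6H10BrFO2

Atom tally by fragment:
  FCH2 → C:1 H:2 F:1
  CH(Br) → C:1 H:1 Br:1
  CH2 → C:1 H:2
  CH2COOCH3 → C:3 H:5 O:2
Element totals:
  C: 6
  H: 10
  Br: 1
  F: 1
  O: 2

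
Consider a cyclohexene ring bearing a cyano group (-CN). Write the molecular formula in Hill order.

Atom tally by fragment:
  cyclohexene ring core → C:6 H:10
  (− 1 ring H displaced by substituents)
  + CN → C:1 N:1
Element totals:
  C: 7
  H: 9
  N: 1

C7H9N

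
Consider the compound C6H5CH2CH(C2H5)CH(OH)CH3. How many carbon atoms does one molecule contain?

Atom tally by fragment:
  C6H5CH2 → C:7 H:7
  CH(C2H5) → C:3 H:6
  CH(OH) → C:1 H:2 O:1
  CH3 → C:1 H:3
Element totals:
  C: 12
  H: 18
  O: 1

12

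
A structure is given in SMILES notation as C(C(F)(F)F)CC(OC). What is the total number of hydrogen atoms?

Atom tally by fragment:
  F3CCH2 → C:2 H:2 F:3
  CH2 → C:1 H:2
  CH2OCH3 → C:2 H:5 O:1
Element totals:
  C: 5
  H: 9
  F: 3
  O: 1

9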